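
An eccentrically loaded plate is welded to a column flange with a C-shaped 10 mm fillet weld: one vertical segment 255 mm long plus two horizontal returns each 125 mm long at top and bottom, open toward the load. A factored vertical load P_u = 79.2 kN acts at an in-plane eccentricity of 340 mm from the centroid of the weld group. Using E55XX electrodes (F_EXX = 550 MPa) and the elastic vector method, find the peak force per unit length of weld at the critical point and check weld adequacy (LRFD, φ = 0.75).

Total weld length L_w = 505 mm. Treat welds as unit-width lines.
Centroid: x̄ = 2×125×62.5 / 505 = 30.94 mm from the vertical weld.
Polar moment about centroid: J = I_x + I_y = [255³/12 + 2×125×127.5²] + [255×30.94² + 2(125³/12 + 125×31.56²)] = 6264000 mm³.
Direct shear f_v = P/L_w = 79.2×10³ / 505 = 156.8 N/mm (vertical).
Torsion M = P·e = 79.2×10³ × 340 = 26928000 N·mm.
Critical point at (x, y) = (94.06, 127.5) from centroid. f_tx = M·y/J = 548.1 N/mm; f_ty = M·x/J = 404.3 N/mm.
Resultant f_max = √[f_tx² + (f_v + f_ty)²] = √[548.1² + (156.8 + 404.3)²] = 784.4 N/mm.
Capacity per unit length: φr_n = 0.75 × 0.6 × 550 × (0.707 × 10) = 1750 N/mm.
784.4 ≤ 1750 → adequate.

f_max ≈ 784 N/mm; adequate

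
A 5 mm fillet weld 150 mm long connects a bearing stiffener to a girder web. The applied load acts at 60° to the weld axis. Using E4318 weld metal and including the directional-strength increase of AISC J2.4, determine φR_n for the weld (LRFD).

E43XX → F_EXX = 430 MPa.
t_e = 0.707 × 5 = 3.535 mm; A_we = 3.535 × 150 = 530.2 mm².
Directional factor: 1.0 + 0.5 sin^1.5(60°) = 1.403.
F_nw = 0.6 × 430 × 1.403 = 362 MPa.
φR_n = 0.75 × 362 × 530.2 × 10⁻³ = 143.9 kN.

φR_n ≈ 144 kN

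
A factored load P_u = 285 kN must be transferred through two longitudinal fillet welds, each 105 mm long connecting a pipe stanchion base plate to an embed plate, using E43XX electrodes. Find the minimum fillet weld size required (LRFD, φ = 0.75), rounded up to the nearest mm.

w = 10 mm

E43XX → F_EXX = 430 MPa.
Total weld length L = 210 mm.
Required throat t_e = P_u / (φ × 0.6 F_EXX × L) = 285 / (0.75 × 0.6 × 430 × 210 × 10⁻³) = 7.014 mm.
Required leg w = t_e / 0.707 = 9.92 mm → use 10 mm.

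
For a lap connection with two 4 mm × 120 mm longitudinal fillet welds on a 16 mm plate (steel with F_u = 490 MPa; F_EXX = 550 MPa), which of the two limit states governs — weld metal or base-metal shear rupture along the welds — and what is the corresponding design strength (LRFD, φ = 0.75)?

t_e = 0.707 × 4 = 2.828 mm; L = 240 mm.
Weld metal: φR_n = 0.75 × 0.6 × 550 × 2.828 × 240 × 10⁻³ = 168 kN.
Base metal (shear rupture): φR_n = 0.75 × 0.6 × 490 × 16 × 240 × 10⁻³ = 846.7 kN.
Governing: weld metal.

φR_n ≈ 168 kN (weld metal governs)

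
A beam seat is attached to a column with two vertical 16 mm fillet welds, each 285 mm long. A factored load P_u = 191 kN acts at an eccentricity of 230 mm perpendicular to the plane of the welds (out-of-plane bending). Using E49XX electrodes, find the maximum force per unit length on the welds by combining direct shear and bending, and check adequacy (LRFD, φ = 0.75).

E49XX → F_EXX = 490 MPa.
L_w = 2 × 285 = 570 mm; section modulus (unit throat) S = 2 × L²/6 = 27080 mm².
Direct shear f_v = P/L_w = 191×10³/570 = 335.1 N/mm.
Moment M = P × e = 191×10³ × 230 = 43930000 N·mm; bending f_b = M/S = 1623 N/mm.
f_max = √(f_v² + f_b²) = √(335.1² + 1623²) = 1657 N/mm.
φr_n = 0.75 × 0.6 × 490 × (0.707 × 16) = 2494 N/mm → adequate.

f_max ≈ 1660 N/mm; adequate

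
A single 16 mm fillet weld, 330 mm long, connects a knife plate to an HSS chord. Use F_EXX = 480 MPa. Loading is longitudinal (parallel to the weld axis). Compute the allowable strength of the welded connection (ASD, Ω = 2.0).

Effective throat t_e = 0.707 × 16 = 11.31 mm.
Total length L = 330 mm; A_we = 11.31 × 330 = 3733 mm².
F_nw = 0.6 F_EXX = 0.6 × 480 = 288 MPa.
R_n = 288 × 3733 × 10⁻³ = 1075 kN; R_n/Ω = 1075/2.0 = 537.5 kN.

R_n/Ω ≈ 538 kN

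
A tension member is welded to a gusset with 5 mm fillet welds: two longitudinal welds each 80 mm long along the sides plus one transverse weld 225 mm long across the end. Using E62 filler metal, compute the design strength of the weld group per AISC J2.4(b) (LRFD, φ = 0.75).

φR_n ≈ 467 kN

E62XX → F_EXX = 620 MPa.
t_e = 0.707 × 5 = 3.535 mm.
R_nwl = 0.6 × 620 × 3.535 × 160 × 10⁻³ = 210.4 kN (longitudinal, 2 welds).
R_nwt = 0.6 × 620 × 3.535 × 225 × 10⁻³ = 295.9 kN (transverse, base value).
(i) R_nwl + R_nwt = 506.3 kN; (ii) 0.85 R_nwl + 1.5 R_nwt = 622.7 kN.
R_n = max = 622.7 kN [governs: (ii)]; φR_n = 467 kN.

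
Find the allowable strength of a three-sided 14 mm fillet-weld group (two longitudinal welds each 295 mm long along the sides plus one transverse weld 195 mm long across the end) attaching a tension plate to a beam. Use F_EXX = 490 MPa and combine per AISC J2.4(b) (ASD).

R_n/Ω ≈ 1160 kN

t_e = 0.707 × 14 = 9.898 mm.
R_nwl = 0.6 × 490 × 9.898 × 590 × 10⁻³ = 1717 kN (longitudinal, 2 welds).
R_nwt = 0.6 × 490 × 9.898 × 195 × 10⁻³ = 567.5 kN (transverse, base value).
(i) R_nwl + R_nwt = 2284 kN; (ii) 0.85 R_nwl + 1.5 R_nwt = 2311 kN.
R_n = max = 2311 kN [governs: (ii)]; R_n/Ω = 1155 kN.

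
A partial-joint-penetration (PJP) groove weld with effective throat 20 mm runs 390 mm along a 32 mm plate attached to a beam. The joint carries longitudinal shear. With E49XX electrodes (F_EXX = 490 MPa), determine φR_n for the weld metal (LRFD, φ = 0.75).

Effective throat (given) t_e = 20 mm.
A_we = 20 × 390 = 7800 mm².
F_nw = 0.6 F_EXX = 294 MPa.
φR_n = 0.75 × 294 × 7800 × 10⁻³ = 1720 kN.

φR_n ≈ 1720 kN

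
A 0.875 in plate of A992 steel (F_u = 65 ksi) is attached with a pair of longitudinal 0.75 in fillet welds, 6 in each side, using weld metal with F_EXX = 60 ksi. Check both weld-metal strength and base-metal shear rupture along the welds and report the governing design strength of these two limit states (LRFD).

φR_n ≈ 172 kips (weld metal governs)

t_e = 0.707 × 0.75 = 0.5302 in; L = 12 in.
Weld metal: φR_n = 0.75 × 0.6 × 60 × 0.5302 × 12 = 171.8 kips.
Base metal (shear rupture): φR_n = 0.75 × 0.6 × 65 × 0.875 × 12 = 307.1 kips.
Governing: weld metal.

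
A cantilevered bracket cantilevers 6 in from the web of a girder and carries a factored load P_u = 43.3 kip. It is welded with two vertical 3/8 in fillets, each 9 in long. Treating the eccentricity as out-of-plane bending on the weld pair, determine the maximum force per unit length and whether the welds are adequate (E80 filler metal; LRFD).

f_max ≈ 9.92 kip/in; NOT adequate

E80XX → F_EXX = 80 ksi.
L_w = 2 × 9 = 18 in; section modulus (unit throat) S = 2 × L²/6 = 27 in².
Direct shear f_v = P/L_w = 43.3/18 = 2.406 kip/in.
Moment M = P × e = 43.3 × 6 = 259.8 kip·in; bending f_b = M/S = 9.622 kip/in.
f_max = √(f_v² + f_b²) = √(2.406² + 9.622²) = 9.918 kip/in.
φr_n = 0.75 × 0.6 × 80 × (0.707 × 0.375) = 9.544 kip/in → NOT adequate.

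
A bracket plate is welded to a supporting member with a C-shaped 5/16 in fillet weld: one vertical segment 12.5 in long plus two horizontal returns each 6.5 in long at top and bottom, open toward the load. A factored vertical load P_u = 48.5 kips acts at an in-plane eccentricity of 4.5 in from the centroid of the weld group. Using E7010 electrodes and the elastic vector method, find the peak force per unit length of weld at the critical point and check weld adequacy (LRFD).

f_max ≈ 3.69 kip/in; adequate

E70XX → F_EXX = 70 ksi.
Total weld length L_w = 25.5 in. Treat welds as unit-width lines.
Centroid: x̄ = 2×6.5×3.25 / 25.5 = 1.657 in from the vertical weld.
Polar moment about centroid: J = I_x + I_y = [12.5³/12 + 2×6.5×6.25²] + [12.5×1.657² + 2(6.5³/12 + 6.5×1.593²)] = 783.7 in³.
Direct shear f_v = P/L_w = 48.5 / 25.5 = 1.902 kip/in (vertical).
Torsion M = P·e = 48.5 × 4.5 = 218.25 kip·in.
Critical point at (x, y) = (4.843, 6.25) from centroid. f_tx = M·y/J = 1.741 kip/in; f_ty = M·x/J = 1.349 kip/in.
Resultant f_max = √[f_tx² + (f_v + f_ty)²] = √[1.741² + (1.902 + 1.349)²] = 3.687 kip/in.
Capacity per unit length: φr_n = 0.75 × 0.6 × 70 × (0.707 × 0.3125) = 6.96 kip/in.
3.687 ≤ 6.96 → adequate.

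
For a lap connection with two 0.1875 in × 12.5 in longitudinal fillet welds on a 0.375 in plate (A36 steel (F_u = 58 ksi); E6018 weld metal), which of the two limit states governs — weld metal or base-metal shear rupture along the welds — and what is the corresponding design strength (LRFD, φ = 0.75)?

E60XX → F_EXX = 60 ksi.
t_e = 0.707 × 0.1875 = 0.1326 in; L = 25 in.
Weld metal: φR_n = 0.75 × 0.6 × 60 × 0.1326 × 25 = 89.48 kip.
Base metal (shear rupture): φR_n = 0.75 × 0.6 × 58 × 0.375 × 25 = 244.7 kip.
Governing: weld metal.

φR_n ≈ 89.5 kip (weld metal governs)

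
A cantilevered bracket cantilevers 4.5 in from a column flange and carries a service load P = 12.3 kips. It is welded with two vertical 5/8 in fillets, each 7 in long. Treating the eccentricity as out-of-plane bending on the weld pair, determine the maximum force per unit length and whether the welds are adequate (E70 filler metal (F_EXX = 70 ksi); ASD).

L_w = 2 × 7 = 14 in; section modulus (unit throat) S = 2 × L²/6 = 16.33 in².
Direct shear f_v = P/L_w = 12.3/14 = 0.8786 kip/in.
Moment M = P × e = 12.3 × 4.5 = 55.35 kip·in; bending f_b = M/S = 3.389 kip/in.
f_max = √(f_v² + f_b²) = √(0.8786² + 3.389²) = 3.501 kip/in.
r_n/Ω = (1/2.0) × 0.6 × 70 × (0.707 × 0.625) = 9.279 kip/in → adequate.

f_max ≈ 3.5 kip/in; adequate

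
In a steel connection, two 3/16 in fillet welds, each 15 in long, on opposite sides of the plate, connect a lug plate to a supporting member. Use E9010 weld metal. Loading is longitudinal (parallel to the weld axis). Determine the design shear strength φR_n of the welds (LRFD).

φR_n ≈ 161 kip

E90XX → F_EXX = 90 ksi.
Effective throat t_e = 0.707 × 0.1875 = 0.1326 in.
Total length L = 30 in; A_we = 0.1326 × 30 = 3.977 in².
F_nw = 0.6 F_EXX = 0.6 × 90 = 54 ksi.
φR_n = 0.75 × 54 × 3.977 = 161.1 kip.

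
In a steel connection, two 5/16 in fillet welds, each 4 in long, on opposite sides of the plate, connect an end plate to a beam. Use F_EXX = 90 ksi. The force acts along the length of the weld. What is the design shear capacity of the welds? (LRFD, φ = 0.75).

Effective throat t_e = 0.707 × 0.3125 = 0.2209 in.
Total length L = 8 in; A_we = 0.2209 × 8 = 1.767 in².
F_nw = 0.6 F_EXX = 0.6 × 90 = 54 ksi.
φR_n = 0.75 × 54 × 1.767 = 71.58 kip.

φR_n ≈ 71.6 kip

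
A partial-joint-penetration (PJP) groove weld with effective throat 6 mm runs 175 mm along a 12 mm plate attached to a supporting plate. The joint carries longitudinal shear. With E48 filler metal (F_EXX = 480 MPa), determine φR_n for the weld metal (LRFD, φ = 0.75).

Effective throat (given) t_e = 6 mm.
A_we = 6 × 175 = 1050 mm².
F_nw = 0.6 F_EXX = 288 MPa.
φR_n = 0.75 × 288 × 1050 × 10⁻³ = 226.8 kN.

φR_n ≈ 227 kN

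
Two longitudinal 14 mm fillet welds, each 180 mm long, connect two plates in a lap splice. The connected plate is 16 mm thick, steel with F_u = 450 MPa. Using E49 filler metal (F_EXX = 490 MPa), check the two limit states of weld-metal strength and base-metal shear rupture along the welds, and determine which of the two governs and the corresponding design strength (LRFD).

t_e = 0.707 × 14 = 9.898 mm; L = 360 mm.
Weld metal: φR_n = 0.75 × 0.6 × 490 × 9.898 × 360 × 10⁻³ = 785.7 kN.
Base metal (shear rupture): φR_n = 0.75 × 0.6 × 450 × 16 × 360 × 10⁻³ = 1166 kN.
Governing: weld metal.

φR_n ≈ 786 kN (weld metal governs)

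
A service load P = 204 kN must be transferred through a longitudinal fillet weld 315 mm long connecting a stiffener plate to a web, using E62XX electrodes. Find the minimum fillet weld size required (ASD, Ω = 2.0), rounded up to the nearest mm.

w = 5 mm

E62XX → F_EXX = 620 MPa.
Total weld length L = 315 mm.
Required throat t_e = P × Ω / (0.6 F_EXX × L) = 204 × 2.0 / (0.6 × 620 × 315 × 10⁻³) = 3.482 mm.
Required leg w = t_e / 0.707 = 4.925 mm → use 5 mm.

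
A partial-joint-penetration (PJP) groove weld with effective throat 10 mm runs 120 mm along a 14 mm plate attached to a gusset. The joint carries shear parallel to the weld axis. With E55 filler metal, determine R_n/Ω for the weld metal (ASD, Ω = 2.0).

R_n/Ω ≈ 198 kN

E55XX → F_EXX = 550 MPa.
Effective throat (given) t_e = 10 mm.
A_we = 10 × 120 = 1200 mm².
F_nw = 0.6 F_EXX = 330 MPa.
R_n/Ω = (330 × 1200) / 2.0 × 10⁻³ = 198 kN.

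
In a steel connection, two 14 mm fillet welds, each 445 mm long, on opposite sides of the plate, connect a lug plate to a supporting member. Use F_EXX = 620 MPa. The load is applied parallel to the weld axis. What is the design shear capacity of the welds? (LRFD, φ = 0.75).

Effective throat t_e = 0.707 × 14 = 9.898 mm.
Total length L = 890 mm; A_we = 9.898 × 890 = 8809 mm².
F_nw = 0.6 F_EXX = 0.6 × 620 = 372 MPa.
φR_n = 0.75 × 372 × 8809 × 10⁻³ = 2458 kN.

φR_n ≈ 2460 kN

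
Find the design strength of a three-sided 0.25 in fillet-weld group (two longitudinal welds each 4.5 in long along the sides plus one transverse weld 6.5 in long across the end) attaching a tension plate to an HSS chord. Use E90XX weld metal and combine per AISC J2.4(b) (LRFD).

φR_n ≈ 125 kip

E90XX → F_EXX = 90 ksi.
t_e = 0.707 × 0.25 = 0.1767 in.
R_nwl = 0.6 × 90 × 0.1767 × 9 = 85.9 kip (longitudinal, 2 welds).
R_nwt = 0.6 × 90 × 0.1767 × 6.5 = 62.04 kip (transverse, base value).
(i) R_nwl + R_nwt = 147.9 kip; (ii) 0.85 R_nwl + 1.5 R_nwt = 166.1 kip.
R_n = max = 166.1 kip [governs: (ii)]; φR_n = 124.6 kip.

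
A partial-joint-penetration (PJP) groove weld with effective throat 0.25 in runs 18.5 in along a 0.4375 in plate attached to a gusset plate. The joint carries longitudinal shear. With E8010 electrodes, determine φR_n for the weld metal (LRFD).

E80XX → F_EXX = 80 ksi.
Effective throat (given) t_e = 0.25 in.
A_we = 0.25 × 18.5 = 4.625 in².
F_nw = 0.6 F_EXX = 48 ksi.
φR_n = 0.75 × 48 × 4.625 = 166.5 kip.

φR_n ≈ 166 kip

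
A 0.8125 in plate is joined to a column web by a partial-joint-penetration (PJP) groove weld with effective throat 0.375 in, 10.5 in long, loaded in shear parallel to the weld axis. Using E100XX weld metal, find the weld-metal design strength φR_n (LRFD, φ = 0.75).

φR_n ≈ 177 kips

E100XX → F_EXX = 100 ksi.
Effective throat (given) t_e = 0.375 in.
A_we = 0.375 × 10.5 = 3.938 in².
F_nw = 0.6 F_EXX = 60 ksi.
φR_n = 0.75 × 60 × 3.938 = 177.2 kips.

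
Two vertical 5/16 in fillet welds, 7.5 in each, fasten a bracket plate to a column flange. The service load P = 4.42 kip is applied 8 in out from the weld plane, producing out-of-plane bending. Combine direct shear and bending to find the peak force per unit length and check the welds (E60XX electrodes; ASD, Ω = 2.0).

f_max ≈ 1.91 kip/in; adequate

E60XX → F_EXX = 60 ksi.
L_w = 2 × 7.5 = 15 in; section modulus (unit throat) S = 2 × L²/6 = 18.75 in².
Direct shear f_v = P/L_w = 4.42/15 = 0.2947 kip/in.
Moment M = P × e = 4.42 × 8 = 35.36 kip·in; bending f_b = M/S = 1.886 kip/in.
f_max = √(f_v² + f_b²) = √(0.2947² + 1.886²) = 1.909 kip/in.
r_n/Ω = (1/2.0) × 0.6 × 60 × (0.707 × 0.3125) = 3.977 kip/in → adequate.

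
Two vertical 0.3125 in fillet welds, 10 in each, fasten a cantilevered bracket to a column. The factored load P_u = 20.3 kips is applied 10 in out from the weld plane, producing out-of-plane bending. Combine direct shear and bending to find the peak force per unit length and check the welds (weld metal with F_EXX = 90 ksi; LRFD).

L_w = 2 × 10 = 20 in; section modulus (unit throat) S = 2 × L²/6 = 33.33 in².
Direct shear f_v = P/L_w = 20.3/20 = 1.015 kip/in.
Moment M = P × e = 20.3 × 10 = 203 kip·in; bending f_b = M/S = 6.09 kip/in.
f_max = √(f_v² + f_b²) = √(1.015² + 6.09²) = 6.174 kip/in.
φr_n = 0.75 × 0.6 × 90 × (0.707 × 0.3125) = 8.948 kip/in → adequate.

f_max ≈ 6.17 kip/in; adequate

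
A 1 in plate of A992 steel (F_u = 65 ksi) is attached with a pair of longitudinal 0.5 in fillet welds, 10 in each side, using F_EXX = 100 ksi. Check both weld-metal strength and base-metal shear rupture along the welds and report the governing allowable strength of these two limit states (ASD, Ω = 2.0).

t_e = 0.707 × 0.5 = 0.3535 in; L = 20 in.
Weld metal: R_n/Ω = (1/2.0) × 0.6 × 100 × 0.3535 × 20 = 212.1 kips.
Base metal (shear rupture): R_n/Ω = (1/2.0) × 0.6 × 65 × 1 × 20 = 390 kips.
Governing: weld metal.

R_n/Ω ≈ 212 kips (weld metal governs)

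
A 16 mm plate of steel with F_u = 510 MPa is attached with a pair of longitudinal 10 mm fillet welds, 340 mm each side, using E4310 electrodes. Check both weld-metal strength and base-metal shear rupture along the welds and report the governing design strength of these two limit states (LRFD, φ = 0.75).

E43XX → F_EXX = 430 MPa.
t_e = 0.707 × 10 = 7.07 mm; L = 680 mm.
Weld metal: φR_n = 0.75 × 0.6 × 430 × 7.07 × 680 × 10⁻³ = 930.3 kN.
Base metal (shear rupture): φR_n = 0.75 × 0.6 × 510 × 16 × 680 × 10⁻³ = 2497 kN.
Governing: weld metal.

φR_n ≈ 930 kN (weld metal governs)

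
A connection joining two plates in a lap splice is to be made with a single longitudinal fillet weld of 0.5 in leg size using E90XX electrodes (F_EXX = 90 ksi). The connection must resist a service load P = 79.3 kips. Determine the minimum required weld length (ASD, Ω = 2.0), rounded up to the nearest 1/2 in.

L = 8.5 in

Throat t_e = 0.707 × 0.5 = 0.3535 in.
r_n/Ω = (0.6 × 90 × 0.3535) / 2.0 = 9.544 kip/in.
L_req = P / (r_n/Ω) = 79.3 / 9.544 = 8.308 in total.
Round up → use L = 8.5 in.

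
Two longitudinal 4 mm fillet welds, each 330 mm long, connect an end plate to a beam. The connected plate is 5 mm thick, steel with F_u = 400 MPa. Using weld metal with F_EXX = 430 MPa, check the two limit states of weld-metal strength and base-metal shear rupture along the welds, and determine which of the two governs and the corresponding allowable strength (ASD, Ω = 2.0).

R_n/Ω ≈ 241 kN (weld metal governs)

t_e = 0.707 × 4 = 2.828 mm; L = 660 mm.
Weld metal: R_n/Ω = (1/2.0) × 0.6 × 430 × 2.828 × 660 × 10⁻³ = 240.8 kN.
Base metal (shear rupture): R_n/Ω = (1/2.0) × 0.6 × 400 × 5 × 660 × 10⁻³ = 396 kN.
Governing: weld metal.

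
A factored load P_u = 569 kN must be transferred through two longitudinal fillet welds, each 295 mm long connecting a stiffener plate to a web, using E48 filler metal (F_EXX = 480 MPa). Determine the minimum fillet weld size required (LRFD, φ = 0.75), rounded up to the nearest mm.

w = 7 mm

Total weld length L = 590 mm.
Required throat t_e = P_u / (φ × 0.6 F_EXX × L) = 569 / (0.75 × 0.6 × 480 × 590 × 10⁻³) = 4.465 mm.
Required leg w = t_e / 0.707 = 6.315 mm → use 7 mm.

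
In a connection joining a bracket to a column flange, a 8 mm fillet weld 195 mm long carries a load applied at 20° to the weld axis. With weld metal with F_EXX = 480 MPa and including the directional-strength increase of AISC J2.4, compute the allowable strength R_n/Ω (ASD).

t_e = 0.707 × 8 = 5.656 mm; A_we = 5.656 × 195 = 1103 mm².
Directional factor: 1.0 + 0.5 sin^1.5(20°) = 1.1.
F_nw = 0.6 × 480 × 1.1 = 316.8 MPa.
R_n/Ω = (316.8 × 1103) / 2.0 × 10⁻³ = 174.7 kN.

R_n/Ω ≈ 175 kN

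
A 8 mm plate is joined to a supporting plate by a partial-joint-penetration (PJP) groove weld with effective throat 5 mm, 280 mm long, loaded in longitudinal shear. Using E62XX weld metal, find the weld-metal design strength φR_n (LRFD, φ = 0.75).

E62XX → F_EXX = 620 MPa.
Effective throat (given) t_e = 5 mm.
A_we = 5 × 280 = 1400 mm².
F_nw = 0.6 F_EXX = 372 MPa.
φR_n = 0.75 × 372 × 1400 × 10⁻³ = 390.6 kN.

φR_n ≈ 391 kN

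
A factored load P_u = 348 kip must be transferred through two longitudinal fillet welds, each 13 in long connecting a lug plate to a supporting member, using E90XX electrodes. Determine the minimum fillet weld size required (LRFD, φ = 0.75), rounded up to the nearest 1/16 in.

w = 1/2 in

E90XX → F_EXX = 90 ksi.
Total weld length L = 26 in.
Required throat t_e = P_u / (φ × 0.6 F_EXX × L) = 348 / (0.75 × 0.6 × 90 × 26) = 0.3305 in.
Required leg w = t_e / 0.707 = 0.4674 in → use 1/2 in.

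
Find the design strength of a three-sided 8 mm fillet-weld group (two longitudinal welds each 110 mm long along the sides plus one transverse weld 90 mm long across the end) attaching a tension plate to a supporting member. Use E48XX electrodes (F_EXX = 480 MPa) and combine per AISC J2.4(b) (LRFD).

t_e = 0.707 × 8 = 5.656 mm.
R_nwl = 0.6 × 480 × 5.656 × 220 × 10⁻³ = 358.4 kN (longitudinal, 2 welds).
R_nwt = 0.6 × 480 × 5.656 × 90 × 10⁻³ = 146.6 kN (transverse, base value).
(i) R_nwl + R_nwt = 505 kN; (ii) 0.85 R_nwl + 1.5 R_nwt = 524.5 kN.
R_n = max = 524.5 kN [governs: (ii)]; φR_n = 393.4 kN.

φR_n ≈ 393 kN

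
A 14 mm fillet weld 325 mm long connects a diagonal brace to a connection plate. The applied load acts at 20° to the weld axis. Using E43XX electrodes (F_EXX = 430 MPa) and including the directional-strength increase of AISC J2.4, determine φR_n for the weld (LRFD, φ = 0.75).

φR_n ≈ 685 kN

t_e = 0.707 × 14 = 9.898 mm; A_we = 9.898 × 325 = 3217 mm².
Directional factor: 1.0 + 0.5 sin^1.5(20°) = 1.1.
F_nw = 0.6 × 430 × 1.1 = 283.8 MPa.
φR_n = 0.75 × 283.8 × 3217 × 10⁻³ = 684.7 kN.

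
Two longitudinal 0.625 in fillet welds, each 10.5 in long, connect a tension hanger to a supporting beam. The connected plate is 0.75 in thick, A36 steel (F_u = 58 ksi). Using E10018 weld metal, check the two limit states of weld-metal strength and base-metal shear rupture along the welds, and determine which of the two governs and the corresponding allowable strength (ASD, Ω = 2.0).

E100XX → F_EXX = 100 ksi.
t_e = 0.707 × 0.625 = 0.4419 in; L = 21 in.
Weld metal: R_n/Ω = (1/2.0) × 0.6 × 100 × 0.4419 × 21 = 278.4 kip.
Base metal (shear rupture): R_n/Ω = (1/2.0) × 0.6 × 58 × 0.75 × 21 = 274 kip.
Governing: base-metal shear rupture.

R_n/Ω ≈ 274 kip (base-metal shear rupture governs)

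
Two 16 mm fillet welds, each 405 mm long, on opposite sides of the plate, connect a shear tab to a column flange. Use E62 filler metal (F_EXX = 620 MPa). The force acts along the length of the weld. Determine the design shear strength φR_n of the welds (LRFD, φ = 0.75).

φR_n ≈ 2560 kN

Effective throat t_e = 0.707 × 16 = 11.31 mm.
Total length L = 810 mm; A_we = 11.31 × 810 = 9163 mm².
F_nw = 0.6 F_EXX = 0.6 × 620 = 372 MPa.
φR_n = 0.75 × 372 × 9163 × 10⁻³ = 2556 kN.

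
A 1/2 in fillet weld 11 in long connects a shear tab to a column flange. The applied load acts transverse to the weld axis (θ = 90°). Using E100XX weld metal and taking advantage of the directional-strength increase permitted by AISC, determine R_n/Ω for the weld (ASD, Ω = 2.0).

R_n/Ω ≈ 175 kip

E100XX → F_EXX = 100 ksi.
t_e = 0.707 × 0.5 = 0.3535 in; A_we = 0.3535 × 11 = 3.888 in².
Directional factor: 1.0 + 0.5 sin^1.5(90°) = 1.5.
F_nw = 0.6 × 100 × 1.5 = 90 ksi.
R_n/Ω = (90 × 3.888) / 2.0 = 175 kip.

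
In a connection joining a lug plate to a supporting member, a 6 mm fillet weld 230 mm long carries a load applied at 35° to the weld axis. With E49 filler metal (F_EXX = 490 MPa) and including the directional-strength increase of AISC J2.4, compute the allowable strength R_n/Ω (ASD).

t_e = 0.707 × 6 = 4.242 mm; A_we = 4.242 × 230 = 975.7 mm².
Directional factor: 1.0 + 0.5 sin^1.5(35°) = 1.217.
F_nw = 0.6 × 490 × 1.217 = 357.9 MPa.
R_n/Ω = (357.9 × 975.7) / 2.0 × 10⁻³ = 174.6 kN.

R_n/Ω ≈ 175 kN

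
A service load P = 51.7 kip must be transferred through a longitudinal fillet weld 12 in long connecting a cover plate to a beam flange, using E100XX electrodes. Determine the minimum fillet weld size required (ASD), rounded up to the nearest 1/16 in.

w = 1/4 in

E100XX → F_EXX = 100 ksi.
Total weld length L = 12 in.
Required throat t_e = P × Ω / (0.6 F_EXX × L) = 51.7 × 2.0 / (0.6 × 100 × 12) = 0.1436 in.
Required leg w = t_e / 0.707 = 0.2031 in → use 1/4 in.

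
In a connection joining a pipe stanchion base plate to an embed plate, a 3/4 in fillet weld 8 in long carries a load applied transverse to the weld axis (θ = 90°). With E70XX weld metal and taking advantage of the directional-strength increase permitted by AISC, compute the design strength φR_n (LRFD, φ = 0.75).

E70XX → F_EXX = 70 ksi.
t_e = 0.707 × 0.75 = 0.5302 in; A_we = 0.5302 × 8 = 4.242 in².
Directional factor: 1.0 + 0.5 sin^1.5(90°) = 1.5.
F_nw = 0.6 × 70 × 1.5 = 63 ksi.
φR_n = 0.75 × 63 × 4.242 = 200.4 kips.

φR_n ≈ 200 kips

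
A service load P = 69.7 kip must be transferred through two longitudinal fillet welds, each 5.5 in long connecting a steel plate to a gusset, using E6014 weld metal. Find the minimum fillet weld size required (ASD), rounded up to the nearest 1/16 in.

w = 1/2 in

E60XX → F_EXX = 60 ksi.
Total weld length L = 11 in.
Required throat t_e = P × Ω / (0.6 F_EXX × L) = 69.7 × 2.0 / (0.6 × 60 × 11) = 0.352 in.
Required leg w = t_e / 0.707 = 0.4979 in → use 1/2 in.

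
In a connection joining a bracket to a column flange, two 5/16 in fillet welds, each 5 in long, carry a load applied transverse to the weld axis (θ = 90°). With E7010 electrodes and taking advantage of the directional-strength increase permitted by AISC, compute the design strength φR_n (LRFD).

φR_n ≈ 104 kip

E70XX → F_EXX = 70 ksi.
t_e = 0.707 × 0.3125 = 0.2209 in; A_we = 0.2209 × 10 = 2.209 in².
Directional factor: 1.0 + 0.5 sin^1.5(90°) = 1.5.
F_nw = 0.6 × 70 × 1.5 = 63 ksi.
φR_n = 0.75 × 63 × 2.209 = 104.4 kip.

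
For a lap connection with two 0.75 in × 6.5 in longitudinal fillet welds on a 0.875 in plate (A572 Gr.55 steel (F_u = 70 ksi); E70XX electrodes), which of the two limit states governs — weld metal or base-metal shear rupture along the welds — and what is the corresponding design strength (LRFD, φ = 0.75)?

E70XX → F_EXX = 70 ksi.
t_e = 0.707 × 0.75 = 0.5302 in; L = 13 in.
Weld metal: φR_n = 0.75 × 0.6 × 70 × 0.5302 × 13 = 217.1 kips.
Base metal (shear rupture): φR_n = 0.75 × 0.6 × 70 × 0.875 × 13 = 358.3 kips.
Governing: weld metal.

φR_n ≈ 217 kips (weld metal governs)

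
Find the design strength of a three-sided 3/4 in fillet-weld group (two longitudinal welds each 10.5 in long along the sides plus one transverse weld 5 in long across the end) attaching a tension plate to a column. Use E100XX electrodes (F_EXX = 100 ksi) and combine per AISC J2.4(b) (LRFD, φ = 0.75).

φR_n ≈ 620 kip

t_e = 0.707 × 0.75 = 0.5302 in.
R_nwl = 0.6 × 100 × 0.5302 × 21 = 668.1 kip (longitudinal, 2 welds).
R_nwt = 0.6 × 100 × 0.5302 × 5 = 159.1 kip (transverse, base value).
(i) R_nwl + R_nwt = 827.2 kip; (ii) 0.85 R_nwl + 1.5 R_nwt = 806.5 kip.
R_n = max = 827.2 kip [governs: (i)]; φR_n = 620.4 kip.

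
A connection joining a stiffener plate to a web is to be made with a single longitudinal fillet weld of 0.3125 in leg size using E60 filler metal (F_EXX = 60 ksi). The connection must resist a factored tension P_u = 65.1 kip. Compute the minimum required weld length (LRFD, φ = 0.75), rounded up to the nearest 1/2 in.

Throat t_e = 0.707 × 0.3125 = 0.2209 in.
φr_n = 0.75 × 0.6 × 60 × 0.2209 = 5.965 kip/in.
L_req = P_u / φr_n = 65.1 / 5.965 = 10.91 in total.
Round up → use L = 11 in.

L = 11 in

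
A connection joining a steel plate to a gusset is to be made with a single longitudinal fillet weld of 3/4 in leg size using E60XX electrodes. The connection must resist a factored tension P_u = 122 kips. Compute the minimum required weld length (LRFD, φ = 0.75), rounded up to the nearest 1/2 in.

L = 9 in

E60XX → F_EXX = 60 ksi.
Throat t_e = 0.707 × 0.75 = 0.5302 in.
φr_n = 0.75 × 0.6 × 60 × 0.5302 = 14.32 kips/in.
L_req = P_u / φr_n = 122 / 14.32 = 8.521 in total.
Round up → use L = 9 in.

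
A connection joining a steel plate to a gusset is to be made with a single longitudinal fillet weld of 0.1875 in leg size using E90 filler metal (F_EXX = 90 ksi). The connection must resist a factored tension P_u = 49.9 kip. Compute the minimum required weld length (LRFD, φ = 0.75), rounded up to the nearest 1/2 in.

L = 9.5 in

Throat t_e = 0.707 × 0.1875 = 0.1326 in.
φr_n = 0.75 × 0.6 × 90 × 0.1326 = 5.369 kip/in.
L_req = P_u / φr_n = 49.9 / 5.369 = 9.294 in total.
Round up → use L = 9.5 in.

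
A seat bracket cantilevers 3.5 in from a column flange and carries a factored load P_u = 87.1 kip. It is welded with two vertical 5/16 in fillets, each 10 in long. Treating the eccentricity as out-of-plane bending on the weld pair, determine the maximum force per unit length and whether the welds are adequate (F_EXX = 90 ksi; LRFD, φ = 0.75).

f_max ≈ 10.1 kip/in; NOT adequate

L_w = 2 × 10 = 20 in; section modulus (unit throat) S = 2 × L²/6 = 33.33 in².
Direct shear f_v = P/L_w = 87.1/20 = 4.355 kip/in.
Moment M = P × e = 87.1 × 3.5 = 304.85 kip·in; bending f_b = M/S = 9.145 kip/in.
f_max = √(f_v² + f_b²) = √(4.355² + 9.145²) = 10.13 kip/in.
φr_n = 0.75 × 0.6 × 90 × (0.707 × 0.3125) = 8.948 kip/in → NOT adequate.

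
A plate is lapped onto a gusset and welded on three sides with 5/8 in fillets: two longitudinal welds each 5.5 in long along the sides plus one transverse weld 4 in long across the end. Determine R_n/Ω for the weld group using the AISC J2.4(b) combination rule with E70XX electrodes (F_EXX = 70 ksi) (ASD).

R_n/Ω ≈ 142 kips

t_e = 0.707 × 0.625 = 0.4419 in.
R_nwl = 0.6 × 70 × 0.4419 × 11 = 204.1 kips (longitudinal, 2 welds).
R_nwt = 0.6 × 70 × 0.4419 × 4 = 74.23 kips (transverse, base value).
(i) R_nwl + R_nwt = 278.4 kips; (ii) 0.85 R_nwl + 1.5 R_nwt = 284.9 kips.
R_n = max = 284.9 kips [governs: (ii)]; R_n/Ω = 142.4 kips.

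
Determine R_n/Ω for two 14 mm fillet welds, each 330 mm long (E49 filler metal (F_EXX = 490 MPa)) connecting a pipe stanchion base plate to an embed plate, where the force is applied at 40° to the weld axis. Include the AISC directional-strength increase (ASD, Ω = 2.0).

t_e = 0.707 × 14 = 9.898 mm; A_we = 9.898 × 660 = 6533 mm².
Directional factor: 1.0 + 0.5 sin^1.5(40°) = 1.258.
F_nw = 0.6 × 490 × 1.258 = 369.8 MPa.
R_n/Ω = (369.8 × 6533) / 2.0 × 10⁻³ = 1208 kN.

R_n/Ω ≈ 1210 kN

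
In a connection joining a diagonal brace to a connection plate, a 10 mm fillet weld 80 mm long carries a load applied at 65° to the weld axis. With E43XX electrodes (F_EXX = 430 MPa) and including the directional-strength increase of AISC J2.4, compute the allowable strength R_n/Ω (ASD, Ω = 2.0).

t_e = 0.707 × 10 = 7.07 mm; A_we = 7.07 × 80 = 565.6 mm².
Directional factor: 1.0 + 0.5 sin^1.5(65°) = 1.431.
F_nw = 0.6 × 430 × 1.431 = 369.3 MPa.
R_n/Ω = (369.3 × 565.6) / 2.0 × 10⁻³ = 104.4 kN.

R_n/Ω ≈ 104 kN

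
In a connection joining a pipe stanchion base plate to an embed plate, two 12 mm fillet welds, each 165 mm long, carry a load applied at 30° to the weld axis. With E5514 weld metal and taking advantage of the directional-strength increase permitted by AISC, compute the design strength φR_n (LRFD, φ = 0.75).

φR_n ≈ 815 kN

E55XX → F_EXX = 550 MPa.
t_e = 0.707 × 12 = 8.484 mm; A_we = 8.484 × 330 = 2800 mm².
Directional factor: 1.0 + 0.5 sin^1.5(30°) = 1.177.
F_nw = 0.6 × 550 × 1.177 = 388.3 MPa.
φR_n = 0.75 × 388.3 × 2800 × 10⁻³ = 815.4 kN.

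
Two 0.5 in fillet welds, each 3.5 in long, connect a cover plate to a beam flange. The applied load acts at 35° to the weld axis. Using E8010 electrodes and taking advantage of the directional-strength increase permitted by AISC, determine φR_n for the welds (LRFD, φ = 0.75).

E80XX → F_EXX = 80 ksi.
t_e = 0.707 × 0.5 = 0.3535 in; A_we = 0.3535 × 7 = 2.474 in².
Directional factor: 1.0 + 0.5 sin^1.5(35°) = 1.217.
F_nw = 0.6 × 80 × 1.217 = 58.43 ksi.
φR_n = 0.75 × 58.43 × 2.474 = 108.4 kip.

φR_n ≈ 108 kip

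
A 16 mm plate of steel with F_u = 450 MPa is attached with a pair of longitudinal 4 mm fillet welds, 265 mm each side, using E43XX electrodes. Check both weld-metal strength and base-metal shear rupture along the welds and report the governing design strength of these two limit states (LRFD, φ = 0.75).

E43XX → F_EXX = 430 MPa.
t_e = 0.707 × 4 = 2.828 mm; L = 530 mm.
Weld metal: φR_n = 0.75 × 0.6 × 430 × 2.828 × 530 × 10⁻³ = 290 kN.
Base metal (shear rupture): φR_n = 0.75 × 0.6 × 450 × 16 × 530 × 10⁻³ = 1717 kN.
Governing: weld metal.

φR_n ≈ 290 kN (weld metal governs)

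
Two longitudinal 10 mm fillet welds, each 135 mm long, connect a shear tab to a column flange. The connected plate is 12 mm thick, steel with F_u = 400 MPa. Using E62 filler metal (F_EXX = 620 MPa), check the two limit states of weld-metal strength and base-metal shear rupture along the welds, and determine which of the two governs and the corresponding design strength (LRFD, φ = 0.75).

t_e = 0.707 × 10 = 7.07 mm; L = 270 mm.
Weld metal: φR_n = 0.75 × 0.6 × 620 × 7.07 × 270 × 10⁻³ = 532.6 kN.
Base metal (shear rupture): φR_n = 0.75 × 0.6 × 400 × 12 × 270 × 10⁻³ = 583.2 kN.
Governing: weld metal.

φR_n ≈ 533 kN (weld metal governs)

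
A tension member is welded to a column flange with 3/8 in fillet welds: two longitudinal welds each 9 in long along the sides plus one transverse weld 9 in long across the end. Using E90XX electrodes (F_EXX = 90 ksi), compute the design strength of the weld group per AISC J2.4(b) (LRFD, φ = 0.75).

t_e = 0.707 × 0.375 = 0.2651 in.
R_nwl = 0.6 × 90 × 0.2651 × 18 = 257.7 kips (longitudinal, 2 welds).
R_nwt = 0.6 × 90 × 0.2651 × 9 = 128.9 kips (transverse, base value).
(i) R_nwl + R_nwt = 386.6 kips; (ii) 0.85 R_nwl + 1.5 R_nwt = 412.3 kips.
R_n = max = 412.3 kips [governs: (ii)]; φR_n = 309.2 kips.

φR_n ≈ 309 kips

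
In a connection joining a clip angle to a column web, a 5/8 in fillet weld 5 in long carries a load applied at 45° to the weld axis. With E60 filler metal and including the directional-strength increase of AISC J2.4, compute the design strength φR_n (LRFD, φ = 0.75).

φR_n ≈ 77.4 kips

E60XX → F_EXX = 60 ksi.
t_e = 0.707 × 0.625 = 0.4419 in; A_we = 0.4419 × 5 = 2.209 in².
Directional factor: 1.0 + 0.5 sin^1.5(45°) = 1.297.
F_nw = 0.6 × 60 × 1.297 = 46.7 ksi.
φR_n = 0.75 × 46.7 × 2.209 = 77.39 kips.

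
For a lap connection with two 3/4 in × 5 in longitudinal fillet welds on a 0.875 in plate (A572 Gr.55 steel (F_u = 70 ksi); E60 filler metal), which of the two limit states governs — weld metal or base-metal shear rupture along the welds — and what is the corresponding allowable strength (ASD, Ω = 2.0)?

E60XX → F_EXX = 60 ksi.
t_e = 0.707 × 0.75 = 0.5302 in; L = 10 in.
Weld metal: R_n/Ω = (1/2.0) × 0.6 × 60 × 0.5302 × 10 = 95.44 kips.
Base metal (shear rupture): R_n/Ω = (1/2.0) × 0.6 × 70 × 0.875 × 10 = 183.8 kips.
Governing: weld metal.

R_n/Ω ≈ 95.4 kips (weld metal governs)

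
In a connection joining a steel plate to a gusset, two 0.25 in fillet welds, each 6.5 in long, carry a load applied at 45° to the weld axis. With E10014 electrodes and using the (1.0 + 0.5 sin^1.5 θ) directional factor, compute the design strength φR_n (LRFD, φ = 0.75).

φR_n ≈ 134 kip

E100XX → F_EXX = 100 ksi.
t_e = 0.707 × 0.25 = 0.1767 in; A_we = 0.1767 × 13 = 2.298 in².
Directional factor: 1.0 + 0.5 sin^1.5(45°) = 1.297.
F_nw = 0.6 × 100 × 1.297 = 77.84 ksi.
φR_n = 0.75 × 77.84 × 2.298 = 134.1 kip.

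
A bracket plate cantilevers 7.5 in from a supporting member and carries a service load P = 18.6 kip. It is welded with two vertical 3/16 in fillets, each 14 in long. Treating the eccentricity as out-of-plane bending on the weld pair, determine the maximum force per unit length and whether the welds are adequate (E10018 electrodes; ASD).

E100XX → F_EXX = 100 ksi.
L_w = 2 × 14 = 28 in; section modulus (unit throat) S = 2 × L²/6 = 65.33 in².
Direct shear f_v = P/L_w = 18.6/28 = 0.6643 kip/in.
Moment M = P × e = 18.6 × 7.5 = 139.5 kip·in; bending f_b = M/S = 2.135 kip/in.
f_max = √(f_v² + f_b²) = √(0.6643² + 2.135²) = 2.236 kip/in.
r_n/Ω = (1/2.0) × 0.6 × 100 × (0.707 × 0.1875) = 3.977 kip/in → adequate.

f_max ≈ 2.24 kip/in; adequate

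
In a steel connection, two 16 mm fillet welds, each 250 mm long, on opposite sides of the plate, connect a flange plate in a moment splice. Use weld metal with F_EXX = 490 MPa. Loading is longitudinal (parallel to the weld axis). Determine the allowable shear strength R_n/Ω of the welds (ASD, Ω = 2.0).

R_n/Ω ≈ 831 kN

Effective throat t_e = 0.707 × 16 = 11.31 mm.
Total length L = 500 mm; A_we = 11.31 × 500 = 5656 mm².
F_nw = 0.6 F_EXX = 0.6 × 490 = 294 MPa.
R_n = 294 × 5656 × 10⁻³ = 1663 kN; R_n/Ω = 1663/2.0 = 831.4 kN.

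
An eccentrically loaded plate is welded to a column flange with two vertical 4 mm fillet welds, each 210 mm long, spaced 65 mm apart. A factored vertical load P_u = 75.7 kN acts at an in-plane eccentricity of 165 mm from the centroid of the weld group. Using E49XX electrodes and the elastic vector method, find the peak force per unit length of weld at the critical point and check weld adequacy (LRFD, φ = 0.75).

E49XX → F_EXX = 490 MPa.
Total weld length L_w = 420 mm. Treat welds as unit-width lines.
Polar moment about centroid: J = 2[d³/12 + d(b/2)²] = 2[210³/12 + 210×32.5²] = 1987000 mm³.
Direct shear f_v = P/L_w = 75.7×10³ / 420 = 180.2 N/mm (vertical).
Torsion M = P·e = 75.7×10³ × 165 = 12490000 N·mm.
Critical point at (x, y) = (32.5, 105) from centroid. f_tx = M·y/J = 660 N/mm; f_ty = M·x/J = 204.3 N/mm.
Resultant f_max = √[f_tx² + (f_v + f_ty)²] = √[660² + (180.2 + 204.3)²] = 763.8 N/mm.
Capacity per unit length: φr_n = 0.75 × 0.6 × 490 × (0.707 × 4) = 623.6 N/mm.
763.8 > 623.6 → NOT adequate.

f_max ≈ 764 N/mm; NOT adequate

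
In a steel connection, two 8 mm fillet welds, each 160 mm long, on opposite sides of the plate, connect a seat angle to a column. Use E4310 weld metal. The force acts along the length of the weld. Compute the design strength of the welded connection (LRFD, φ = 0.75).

φR_n ≈ 350 kN

E43XX → F_EXX = 430 MPa.
Effective throat t_e = 0.707 × 8 = 5.656 mm.
Total length L = 320 mm; A_we = 5.656 × 320 = 1810 mm².
F_nw = 0.6 F_EXX = 0.6 × 430 = 258 MPa.
φR_n = 0.75 × 258 × 1810 × 10⁻³ = 350.2 kN.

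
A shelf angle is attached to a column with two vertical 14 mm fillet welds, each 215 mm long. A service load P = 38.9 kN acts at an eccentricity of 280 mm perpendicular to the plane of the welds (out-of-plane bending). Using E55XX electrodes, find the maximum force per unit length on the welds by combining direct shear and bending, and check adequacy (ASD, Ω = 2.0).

f_max ≈ 713 N/mm; adequate

E55XX → F_EXX = 550 MPa.
L_w = 2 × 215 = 430 mm; section modulus (unit throat) S = 2 × L²/6 = 15410 mm².
Direct shear f_v = P/L_w = 38.9×10³/430 = 90.47 N/mm.
Moment M = P × e = 38.9×10³ × 280 = 10892000 N·mm; bending f_b = M/S = 706.9 N/mm.
f_max = √(f_v² + f_b²) = √(90.47² + 706.9²) = 712.7 N/mm.
r_n/Ω = (1/2.0) × 0.6 × 550 × (0.707 × 14) = 1633 N/mm → adequate.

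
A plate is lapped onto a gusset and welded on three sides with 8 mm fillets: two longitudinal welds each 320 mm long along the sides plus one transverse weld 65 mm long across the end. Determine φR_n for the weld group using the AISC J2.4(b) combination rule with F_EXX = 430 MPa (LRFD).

φR_n ≈ 772 kN

t_e = 0.707 × 8 = 5.656 mm.
R_nwl = 0.6 × 430 × 5.656 × 640 × 10⁻³ = 933.9 kN (longitudinal, 2 welds).
R_nwt = 0.6 × 430 × 5.656 × 65 × 10⁻³ = 94.85 kN (transverse, base value).
(i) R_nwl + R_nwt = 1029 kN; (ii) 0.85 R_nwl + 1.5 R_nwt = 936.1 kN.
R_n = max = 1029 kN [governs: (i)]; φR_n = 771.6 kN.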